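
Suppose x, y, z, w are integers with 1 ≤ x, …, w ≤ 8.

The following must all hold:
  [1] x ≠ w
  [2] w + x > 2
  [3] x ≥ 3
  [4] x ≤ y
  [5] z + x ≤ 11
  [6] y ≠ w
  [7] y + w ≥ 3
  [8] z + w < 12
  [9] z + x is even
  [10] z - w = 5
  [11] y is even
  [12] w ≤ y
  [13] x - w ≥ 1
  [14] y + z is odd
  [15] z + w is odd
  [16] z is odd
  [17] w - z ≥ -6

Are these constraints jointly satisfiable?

Satisfiable

Try x = 3, y = 4, z = 7, w = 2.
Check constraint 2: w + x = 5; constraint 5: z + x = 10. The remaining constraints are straightforward to verify.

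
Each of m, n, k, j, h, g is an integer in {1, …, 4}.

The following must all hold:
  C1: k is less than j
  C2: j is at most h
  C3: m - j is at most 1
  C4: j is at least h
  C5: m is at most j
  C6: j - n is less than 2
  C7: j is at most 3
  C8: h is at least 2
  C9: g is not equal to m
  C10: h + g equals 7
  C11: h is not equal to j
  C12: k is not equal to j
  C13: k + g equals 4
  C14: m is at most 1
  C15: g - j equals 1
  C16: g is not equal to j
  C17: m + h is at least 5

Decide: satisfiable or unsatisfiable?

From constraint 14: m ≤ 1. From constraints 4 and 7: h ≤ j ≤ 3. Hence m + h ≤ 4. But constraint 17 requires m + h ≥ 5, and 5 > 4. Contradiction.

Unsatisfiable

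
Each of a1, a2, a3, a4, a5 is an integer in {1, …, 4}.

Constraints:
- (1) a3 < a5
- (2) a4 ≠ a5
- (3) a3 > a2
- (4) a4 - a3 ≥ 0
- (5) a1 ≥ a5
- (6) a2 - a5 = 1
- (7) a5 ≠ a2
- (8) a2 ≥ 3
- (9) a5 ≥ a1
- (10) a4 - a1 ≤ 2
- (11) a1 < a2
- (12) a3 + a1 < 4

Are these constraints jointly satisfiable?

Unsatisfiable

Constraints 1, 3, 5, and 11 give a5 ≤ a1, a1 < a2, a2 < a3, a3 < a5. Chaining: a5 ≤ a1 < a2 < a3 < a5, which forces a5 < a5 — impossible.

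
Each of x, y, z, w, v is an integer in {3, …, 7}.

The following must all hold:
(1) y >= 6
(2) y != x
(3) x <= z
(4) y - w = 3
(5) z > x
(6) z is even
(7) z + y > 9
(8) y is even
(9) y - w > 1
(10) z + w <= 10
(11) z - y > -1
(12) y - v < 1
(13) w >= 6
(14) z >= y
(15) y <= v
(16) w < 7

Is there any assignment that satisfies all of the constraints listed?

From constraints 1 and 14: z ≥ y ≥ 6. From constraint 13: w ≥ 6. Hence z + w ≥ 12. But constraint 10 requires z + w ≤ 10, and 10 < 12. Contradiction.

Unsatisfiable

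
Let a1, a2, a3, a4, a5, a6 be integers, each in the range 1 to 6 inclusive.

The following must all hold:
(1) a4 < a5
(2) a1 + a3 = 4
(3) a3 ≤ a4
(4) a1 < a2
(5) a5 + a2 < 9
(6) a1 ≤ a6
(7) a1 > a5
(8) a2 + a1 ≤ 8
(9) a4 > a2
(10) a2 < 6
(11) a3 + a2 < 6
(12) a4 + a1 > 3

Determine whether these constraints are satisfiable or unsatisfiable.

Constraints 1, 4, 7, and 9 give a2 < a4, a4 < a5, a5 < a1, a1 < a2. Chaining: a2 < a4 < a5 < a1 < a2, which forces a2 < a2 — impossible.

Unsatisfiable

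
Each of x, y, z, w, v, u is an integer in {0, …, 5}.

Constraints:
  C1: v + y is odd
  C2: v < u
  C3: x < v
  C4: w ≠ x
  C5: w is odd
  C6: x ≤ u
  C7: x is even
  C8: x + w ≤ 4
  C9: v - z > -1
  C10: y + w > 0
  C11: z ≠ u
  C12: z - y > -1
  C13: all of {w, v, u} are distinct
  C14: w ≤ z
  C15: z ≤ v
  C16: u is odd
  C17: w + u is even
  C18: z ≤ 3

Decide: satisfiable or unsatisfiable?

Satisfiable

The assignment x = 0, y = 1, z = 2, w = 1, v = 2, u = 5 works:
  constraint 8 holds since x + w = 1.
  constraint 9 holds since v - z = 0.
The rest check out directly.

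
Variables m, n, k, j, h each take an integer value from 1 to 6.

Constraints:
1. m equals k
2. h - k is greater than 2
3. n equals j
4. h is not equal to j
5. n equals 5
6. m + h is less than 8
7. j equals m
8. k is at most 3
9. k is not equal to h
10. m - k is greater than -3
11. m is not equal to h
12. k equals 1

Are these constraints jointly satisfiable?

Unsatisfiable

Constraint 5 fixes n = 5 and constraint 12 fixes k = 1. Constraints 1, 3, and 7 give n = j = m = k, so n = k. But 5 ≠ 1 — contradiction.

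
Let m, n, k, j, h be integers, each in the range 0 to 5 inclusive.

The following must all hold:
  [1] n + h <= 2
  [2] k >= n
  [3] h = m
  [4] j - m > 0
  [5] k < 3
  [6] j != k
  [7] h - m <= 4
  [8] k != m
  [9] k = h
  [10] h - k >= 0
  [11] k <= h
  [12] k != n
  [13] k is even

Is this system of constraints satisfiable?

Unsatisfiable

From constraints 3 and 9, k = h = m, so k = m. But constraint 8 says k ≠ m. Contradiction.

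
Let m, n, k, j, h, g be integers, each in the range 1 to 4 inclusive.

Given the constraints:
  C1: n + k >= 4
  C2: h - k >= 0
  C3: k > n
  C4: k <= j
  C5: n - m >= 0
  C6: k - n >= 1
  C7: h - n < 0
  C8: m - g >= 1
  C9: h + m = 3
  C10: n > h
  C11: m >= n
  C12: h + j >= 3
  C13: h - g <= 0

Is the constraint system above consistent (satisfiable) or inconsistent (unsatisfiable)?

Unsatisfiable

Constraints 2, 5, 6, 8, and 13 give m − g ≥ 1, g − h ≥ 0, h − k ≥ 0, k − n ≥ 1, n − m ≥ 0.
Adding all 5 inequalities: the left sides telescope to 0, and the right sides sum to 1 + 0 + 0 + 1 + 0 = 2. So 0 ≥ 2, which is false.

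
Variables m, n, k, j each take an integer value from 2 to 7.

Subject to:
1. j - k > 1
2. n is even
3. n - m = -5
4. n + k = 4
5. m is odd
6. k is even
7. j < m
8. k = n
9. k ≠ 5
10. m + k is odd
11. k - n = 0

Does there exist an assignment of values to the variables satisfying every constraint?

Take m = 7, n = 2, k = 2, j = 5. Then constraint 1: j - k = 3; constraint 3: n - m = -5, and every other listed constraint is also met.

Satisfiable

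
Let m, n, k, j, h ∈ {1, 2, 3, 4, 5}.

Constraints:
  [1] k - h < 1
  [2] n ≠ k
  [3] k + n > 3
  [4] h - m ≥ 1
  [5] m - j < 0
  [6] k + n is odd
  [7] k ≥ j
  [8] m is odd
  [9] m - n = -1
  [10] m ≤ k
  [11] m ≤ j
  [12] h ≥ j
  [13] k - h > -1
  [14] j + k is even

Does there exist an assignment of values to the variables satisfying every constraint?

Satisfiable

The assignment m = 1, n = 2, k = 3, j = 3, h = 3 works:
  constraint 1 holds since k - h = 0.
  constraint 3 holds since k + n = 5.
  constraint 4 holds since h - m = 2.
The rest check out directly.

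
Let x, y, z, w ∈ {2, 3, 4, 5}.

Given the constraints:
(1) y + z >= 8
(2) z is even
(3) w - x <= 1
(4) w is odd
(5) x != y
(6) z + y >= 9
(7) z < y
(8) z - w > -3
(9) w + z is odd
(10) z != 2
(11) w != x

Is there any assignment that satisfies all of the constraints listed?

One satisfying assignment is x = 4, y = 5, z = 4, w = 5.
For the less obvious constraints — constraint 1: y + z = 9; constraint 3: w - x = 1 — and the others hold by inspection.

Satisfiable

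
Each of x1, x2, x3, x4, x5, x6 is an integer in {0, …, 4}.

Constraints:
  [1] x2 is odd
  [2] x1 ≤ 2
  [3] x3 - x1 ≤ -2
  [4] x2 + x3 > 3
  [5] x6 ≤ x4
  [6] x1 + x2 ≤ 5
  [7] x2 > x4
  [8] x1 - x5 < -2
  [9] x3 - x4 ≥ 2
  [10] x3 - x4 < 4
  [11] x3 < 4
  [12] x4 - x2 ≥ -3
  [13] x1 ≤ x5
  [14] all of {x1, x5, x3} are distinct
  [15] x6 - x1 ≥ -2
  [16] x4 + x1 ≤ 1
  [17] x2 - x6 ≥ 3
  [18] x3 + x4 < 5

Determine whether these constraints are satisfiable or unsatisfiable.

Unsatisfiable

Constraints 3, 9, 12, 15, and 17 give x4 − x2 ≥ -3, x2 − x6 ≥ 3, x6 − x1 ≥ -2, x1 − x3 ≥ 2, x3 − x4 ≥ 2.
Adding all 5 inequalities: the left sides telescope to 0, and the right sides sum to (-3) + 3 + (-2) + 2 + 2 = 2. So 0 ≥ 2, which is false.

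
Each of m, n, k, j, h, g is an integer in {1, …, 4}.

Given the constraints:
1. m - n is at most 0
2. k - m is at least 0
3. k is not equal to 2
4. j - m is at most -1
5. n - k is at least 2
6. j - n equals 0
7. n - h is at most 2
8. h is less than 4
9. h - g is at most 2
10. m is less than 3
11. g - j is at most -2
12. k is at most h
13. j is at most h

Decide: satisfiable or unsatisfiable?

Unsatisfiable

Constraints 2, 4, 5, 7, 9, and 11 give j − g ≥ 2, g − h ≥ -2, h − n ≥ -2, n − k ≥ 2, k − m ≥ 0, m − j ≥ 1.
Adding all 6 inequalities: the left sides telescope to 0, and the right sides sum to 2 + (-2) + (-2) + 2 + 0 + 1 = 1. So 0 ≥ 1, which is false.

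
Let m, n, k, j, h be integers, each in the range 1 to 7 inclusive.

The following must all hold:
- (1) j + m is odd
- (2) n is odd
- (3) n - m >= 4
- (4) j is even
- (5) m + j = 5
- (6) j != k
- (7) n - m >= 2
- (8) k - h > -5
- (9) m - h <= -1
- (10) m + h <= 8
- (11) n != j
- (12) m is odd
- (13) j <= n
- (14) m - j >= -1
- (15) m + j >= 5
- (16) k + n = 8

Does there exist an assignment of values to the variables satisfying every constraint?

Take m = 3, n = 7, k = 1, j = 2, h = 4. Then constraint 3: n - m = 4; constraint 5: m + j = 5; constraint 7: n - m = 4, and every other listed constraint is also met.

Satisfiable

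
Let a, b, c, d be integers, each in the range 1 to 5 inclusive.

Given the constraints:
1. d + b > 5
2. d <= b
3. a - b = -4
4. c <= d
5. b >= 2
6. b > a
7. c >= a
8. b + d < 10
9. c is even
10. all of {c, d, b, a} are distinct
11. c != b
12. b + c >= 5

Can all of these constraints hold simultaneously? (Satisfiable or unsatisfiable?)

Setting (a, b, c, d) = (1, 5, 2, 3) satisfies everything: constraint 1: d + b = 8; constraint 3: a - b = -4, and the others follow.

Satisfiable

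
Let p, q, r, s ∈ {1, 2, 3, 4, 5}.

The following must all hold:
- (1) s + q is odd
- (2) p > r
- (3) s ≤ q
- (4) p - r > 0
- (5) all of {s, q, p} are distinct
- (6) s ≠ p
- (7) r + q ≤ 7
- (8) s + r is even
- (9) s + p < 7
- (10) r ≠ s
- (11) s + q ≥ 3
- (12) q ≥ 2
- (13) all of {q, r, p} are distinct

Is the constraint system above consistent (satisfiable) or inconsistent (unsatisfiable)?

Satisfiable

The assignment p = 5, q = 4, r = 3, s = 1 works:
  constraint 4 holds since p - r = 2.
  constraint 7 holds since r + q = 7.
  constraint 9 holds since s + p = 6.
The rest check out directly.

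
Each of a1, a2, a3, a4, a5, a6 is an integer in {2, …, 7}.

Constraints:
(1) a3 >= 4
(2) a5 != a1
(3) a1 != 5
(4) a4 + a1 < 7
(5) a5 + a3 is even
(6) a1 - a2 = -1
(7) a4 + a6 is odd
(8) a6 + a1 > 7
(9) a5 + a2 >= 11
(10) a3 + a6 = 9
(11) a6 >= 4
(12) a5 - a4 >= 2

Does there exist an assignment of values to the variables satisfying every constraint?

Satisfiable

Take a1 = 4, a2 = 5, a3 = 4, a4 = 2, a5 = 6, a6 = 5. Then constraint 4: a4 + a1 = 6; constraint 6: a1 - a2 = -1, and every other listed constraint is also met.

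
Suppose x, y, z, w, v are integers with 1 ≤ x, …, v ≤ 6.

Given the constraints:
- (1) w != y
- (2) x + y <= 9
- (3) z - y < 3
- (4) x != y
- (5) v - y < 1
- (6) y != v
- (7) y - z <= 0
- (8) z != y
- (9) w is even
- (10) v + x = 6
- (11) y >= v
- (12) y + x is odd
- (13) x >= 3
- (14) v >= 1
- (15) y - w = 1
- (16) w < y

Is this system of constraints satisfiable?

Satisfiable

One satisfying assignment is x = 4, y = 3, z = 4, w = 2, v = 2.
For the less obvious constraints — constraint 2: x + y = 7; constraint 3: z - y = 1 — and the others hold by inspection.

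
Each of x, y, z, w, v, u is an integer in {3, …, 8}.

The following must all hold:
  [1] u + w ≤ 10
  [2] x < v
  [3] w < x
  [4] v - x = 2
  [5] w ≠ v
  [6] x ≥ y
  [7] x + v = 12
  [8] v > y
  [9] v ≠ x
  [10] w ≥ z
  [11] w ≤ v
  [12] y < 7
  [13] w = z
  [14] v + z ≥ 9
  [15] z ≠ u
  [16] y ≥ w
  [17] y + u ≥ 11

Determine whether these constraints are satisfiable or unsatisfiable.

Satisfiable

The assignment x = 5, y = 4, z = 3, w = 3, v = 7, u = 7 works:
  constraint 1 holds since u + w = 10.
  constraint 4 holds since v - x = 2.
  constraint 7 holds since x + v = 12.
The rest check out directly.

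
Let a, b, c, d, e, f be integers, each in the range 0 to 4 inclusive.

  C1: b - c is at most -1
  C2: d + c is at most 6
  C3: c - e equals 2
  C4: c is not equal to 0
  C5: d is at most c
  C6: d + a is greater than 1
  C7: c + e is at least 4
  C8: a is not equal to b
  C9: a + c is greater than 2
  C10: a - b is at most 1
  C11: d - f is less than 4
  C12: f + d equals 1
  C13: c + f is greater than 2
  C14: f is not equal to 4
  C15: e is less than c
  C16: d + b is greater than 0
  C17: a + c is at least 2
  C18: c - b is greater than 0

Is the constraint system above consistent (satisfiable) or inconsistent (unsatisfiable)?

Satisfiable

One satisfying assignment is a = 1, b = 2, c = 4, d = 1, e = 2, f = 0.
For the less obvious constraints — constraint 1: b - c = -2; constraint 2: d + c = 5; constraint 3: c - e = 2 — and the others hold by inspection.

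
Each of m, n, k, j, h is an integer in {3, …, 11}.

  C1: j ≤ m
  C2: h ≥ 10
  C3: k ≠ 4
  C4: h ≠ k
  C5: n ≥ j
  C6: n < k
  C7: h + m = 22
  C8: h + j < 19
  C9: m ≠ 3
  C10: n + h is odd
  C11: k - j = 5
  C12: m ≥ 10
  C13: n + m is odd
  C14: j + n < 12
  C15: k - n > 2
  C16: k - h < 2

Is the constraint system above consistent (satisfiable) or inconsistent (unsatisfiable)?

Setting (m, n, k, j, h) = (11, 6, 10, 5, 11) satisfies everything: constraint 7: h + m = 22; constraint 8: h + j = 16; constraint 11: k - j = 5, and the others follow.

Satisfiable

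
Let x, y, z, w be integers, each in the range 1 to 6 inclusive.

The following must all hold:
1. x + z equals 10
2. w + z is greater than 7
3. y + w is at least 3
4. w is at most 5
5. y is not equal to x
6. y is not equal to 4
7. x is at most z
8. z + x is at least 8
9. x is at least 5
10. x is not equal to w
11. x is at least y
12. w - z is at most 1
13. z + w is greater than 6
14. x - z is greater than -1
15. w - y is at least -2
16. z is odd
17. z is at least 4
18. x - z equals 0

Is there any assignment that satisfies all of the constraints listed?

Take x = 5, y = 2, z = 5, w = 3. Then constraint 1: x + z = 10; constraint 2: w + z = 8, and every other listed constraint is also met.

Satisfiable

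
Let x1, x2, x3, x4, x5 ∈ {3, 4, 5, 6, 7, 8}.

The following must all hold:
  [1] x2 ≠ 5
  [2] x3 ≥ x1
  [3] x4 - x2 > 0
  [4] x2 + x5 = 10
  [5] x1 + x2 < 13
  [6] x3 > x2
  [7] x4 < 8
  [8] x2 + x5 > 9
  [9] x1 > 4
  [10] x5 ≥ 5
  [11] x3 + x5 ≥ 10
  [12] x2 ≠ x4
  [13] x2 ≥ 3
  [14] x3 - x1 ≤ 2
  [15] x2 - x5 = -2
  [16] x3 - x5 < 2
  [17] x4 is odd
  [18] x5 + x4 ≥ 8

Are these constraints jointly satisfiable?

Satisfiable

One satisfying assignment is x1 = 6, x2 = 4, x3 = 7, x4 = 5, x5 = 6.
For the less obvious constraints — constraint 3: x4 - x2 = 1; constraint 4: x2 + x5 = 10; constraint 5: x1 + x2 = 10 — and the others hold by inspection.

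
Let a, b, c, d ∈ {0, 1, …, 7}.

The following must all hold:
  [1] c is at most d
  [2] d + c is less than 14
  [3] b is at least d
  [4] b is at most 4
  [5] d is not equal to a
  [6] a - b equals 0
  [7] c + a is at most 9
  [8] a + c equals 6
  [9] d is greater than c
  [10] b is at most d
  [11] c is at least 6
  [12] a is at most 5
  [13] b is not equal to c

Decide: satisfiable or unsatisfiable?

From constraints 1 and 11: d ≥ c and c ≥ 6, so d ≥ 6. From constraints 3 and 4: d ≤ b and b ≤ 4, so d ≤ 4. But 4 < 6, so no value of d works.

Unsatisfiable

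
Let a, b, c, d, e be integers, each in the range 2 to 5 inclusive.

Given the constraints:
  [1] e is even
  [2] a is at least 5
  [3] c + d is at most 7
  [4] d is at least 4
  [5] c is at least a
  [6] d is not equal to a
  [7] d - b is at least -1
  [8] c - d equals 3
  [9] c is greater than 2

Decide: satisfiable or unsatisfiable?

Unsatisfiable

From constraints 2 and 5: c ≥ a ≥ 5. From constraint 4: d ≥ 4. Hence c + d ≥ 9. But constraint 3 requires c + d ≤ 7, and 7 < 9. Contradiction.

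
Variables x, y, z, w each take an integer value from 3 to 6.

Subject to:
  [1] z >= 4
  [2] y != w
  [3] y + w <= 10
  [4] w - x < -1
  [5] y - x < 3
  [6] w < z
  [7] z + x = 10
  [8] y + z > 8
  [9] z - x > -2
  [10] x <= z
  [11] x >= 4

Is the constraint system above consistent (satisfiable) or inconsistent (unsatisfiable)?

Satisfiable

One satisfying assignment is x = 5, y = 6, z = 5, w = 3.
For the less obvious constraints — constraint 3: y + w = 9; constraint 4: w - x = -2 — and the others hold by inspection.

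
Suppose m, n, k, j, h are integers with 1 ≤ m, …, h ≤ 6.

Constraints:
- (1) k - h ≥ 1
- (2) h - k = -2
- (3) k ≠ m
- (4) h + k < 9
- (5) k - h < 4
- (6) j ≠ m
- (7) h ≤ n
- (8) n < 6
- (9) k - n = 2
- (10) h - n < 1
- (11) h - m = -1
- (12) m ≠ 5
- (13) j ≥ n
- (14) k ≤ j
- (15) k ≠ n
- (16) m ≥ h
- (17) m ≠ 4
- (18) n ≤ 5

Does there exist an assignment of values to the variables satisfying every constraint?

Try m = 3, n = 2, k = 4, j = 6, h = 2.
Check constraint 1: k - h = 2; constraint 2: h - k = -2; constraint 4: h + k = 6. The remaining constraints are straightforward to verify.

Satisfiable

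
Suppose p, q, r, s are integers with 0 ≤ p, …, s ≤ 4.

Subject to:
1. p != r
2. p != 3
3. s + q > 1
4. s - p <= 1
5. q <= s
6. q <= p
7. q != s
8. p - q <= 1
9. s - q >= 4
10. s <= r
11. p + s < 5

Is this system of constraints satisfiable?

Constraints 4, 8, and 9 give q − p ≥ -1, p − s ≥ -1, s − q ≥ 4.
Adding all 3 inequalities: the left sides telescope to 0, and the right sides sum to (-1) + (-1) + 4 = 2. So 0 ≥ 2, which is false.

Unsatisfiable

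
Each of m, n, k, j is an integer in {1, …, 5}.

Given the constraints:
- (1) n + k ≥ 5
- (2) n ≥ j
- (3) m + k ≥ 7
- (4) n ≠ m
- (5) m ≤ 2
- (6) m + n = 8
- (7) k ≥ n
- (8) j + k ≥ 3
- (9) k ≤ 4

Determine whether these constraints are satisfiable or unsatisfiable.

From constraint 5: m ≤ 2. From constraints 7 and 9: n ≤ k ≤ 4. Hence m + n ≤ 6. But constraint 6 requires m + n = 8, and 8 > 6. Contradiction.

Unsatisfiable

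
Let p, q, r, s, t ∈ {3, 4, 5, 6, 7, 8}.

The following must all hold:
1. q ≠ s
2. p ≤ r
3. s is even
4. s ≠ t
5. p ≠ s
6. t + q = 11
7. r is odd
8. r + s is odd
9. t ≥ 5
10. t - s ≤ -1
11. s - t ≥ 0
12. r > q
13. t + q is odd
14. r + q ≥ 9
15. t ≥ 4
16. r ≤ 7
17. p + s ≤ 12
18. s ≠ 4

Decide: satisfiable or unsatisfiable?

Try p = 3, q = 4, r = 5, s = 8, t = 7.
Check constraint 6: t + q = 11; constraint 10: t - s = -1. The remaining constraints are straightforward to verify.

Satisfiable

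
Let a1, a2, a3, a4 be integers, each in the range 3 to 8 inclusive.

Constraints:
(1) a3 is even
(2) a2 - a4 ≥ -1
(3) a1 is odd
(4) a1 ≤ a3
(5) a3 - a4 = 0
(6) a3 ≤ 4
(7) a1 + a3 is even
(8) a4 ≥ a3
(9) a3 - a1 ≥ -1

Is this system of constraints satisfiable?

Unsatisfiable

Constraint 3 makes a1 odd and constraint 1 makes a3 even, so a1 + a3 must be odd. Constraint 7 says a1 + a3 is even — contradiction.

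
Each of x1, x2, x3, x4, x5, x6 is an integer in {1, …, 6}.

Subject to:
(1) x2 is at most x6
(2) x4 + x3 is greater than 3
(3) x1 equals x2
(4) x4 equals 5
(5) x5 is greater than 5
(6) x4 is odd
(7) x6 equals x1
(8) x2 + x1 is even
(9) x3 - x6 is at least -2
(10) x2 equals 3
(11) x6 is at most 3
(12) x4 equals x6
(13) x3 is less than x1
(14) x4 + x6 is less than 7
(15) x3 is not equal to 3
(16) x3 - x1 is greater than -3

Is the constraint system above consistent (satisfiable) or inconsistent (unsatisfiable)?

Constraint 4 fixes x4 = 5 and constraint 10 fixes x2 = 3. Constraints 3, 7, and 12 give x4 = x6 = x1 = x2, so x4 = x2. But 5 ≠ 3 — contradiction.

Unsatisfiable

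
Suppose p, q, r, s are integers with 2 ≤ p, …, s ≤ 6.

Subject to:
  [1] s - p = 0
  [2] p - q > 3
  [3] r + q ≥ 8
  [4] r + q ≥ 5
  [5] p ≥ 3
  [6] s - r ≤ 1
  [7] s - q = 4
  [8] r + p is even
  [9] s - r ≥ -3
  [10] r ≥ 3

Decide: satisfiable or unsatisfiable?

Satisfiable

The assignment p = 6, q = 2, r = 6, s = 6 works:
  constraint 1 holds since s - p = 0.
  constraint 2 holds since p - q = 4.
The rest check out directly.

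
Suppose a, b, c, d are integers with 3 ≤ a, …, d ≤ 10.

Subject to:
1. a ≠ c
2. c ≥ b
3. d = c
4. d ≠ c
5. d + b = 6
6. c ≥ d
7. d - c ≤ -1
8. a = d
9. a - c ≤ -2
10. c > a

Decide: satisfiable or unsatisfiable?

Unsatisfiable

From constraints 3 and 8, a = d = c, so a = c. But constraint 1 says a ≠ c. Contradiction.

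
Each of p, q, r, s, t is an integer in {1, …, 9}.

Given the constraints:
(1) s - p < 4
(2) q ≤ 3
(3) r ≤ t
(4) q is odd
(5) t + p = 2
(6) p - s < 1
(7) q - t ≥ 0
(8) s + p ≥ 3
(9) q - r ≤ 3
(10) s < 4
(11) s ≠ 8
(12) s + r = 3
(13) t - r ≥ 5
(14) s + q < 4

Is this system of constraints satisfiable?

Constraints 7, 9, and 13 give t − r ≥ 5, r − q ≥ -3, q − t ≥ 0.
Adding all 3 inequalities: the left sides telescope to 0, and the right sides sum to 5 + (-3) + 0 = 2. So 0 ≥ 2, which is false.

Unsatisfiable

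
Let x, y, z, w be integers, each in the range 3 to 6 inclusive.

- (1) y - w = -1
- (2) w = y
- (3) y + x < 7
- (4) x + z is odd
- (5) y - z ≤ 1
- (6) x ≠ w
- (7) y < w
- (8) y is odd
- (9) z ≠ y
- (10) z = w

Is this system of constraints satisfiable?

Unsatisfiable

From constraints 2 and 10, z = w = y, so z = y. But constraint 9 says z ≠ y. Contradiction.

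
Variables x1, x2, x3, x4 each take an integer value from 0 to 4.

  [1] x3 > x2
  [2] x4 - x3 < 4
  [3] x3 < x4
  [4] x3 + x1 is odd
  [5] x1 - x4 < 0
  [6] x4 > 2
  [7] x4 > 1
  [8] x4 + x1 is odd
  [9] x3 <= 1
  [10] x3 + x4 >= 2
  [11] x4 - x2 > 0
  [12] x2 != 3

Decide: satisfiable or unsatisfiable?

Try x1 = 2, x2 = 0, x3 = 1, x4 = 3.
Check constraint 2: x4 - x3 = 2; constraint 5: x1 - x4 = -1. The remaining constraints are straightforward to verify.

Satisfiable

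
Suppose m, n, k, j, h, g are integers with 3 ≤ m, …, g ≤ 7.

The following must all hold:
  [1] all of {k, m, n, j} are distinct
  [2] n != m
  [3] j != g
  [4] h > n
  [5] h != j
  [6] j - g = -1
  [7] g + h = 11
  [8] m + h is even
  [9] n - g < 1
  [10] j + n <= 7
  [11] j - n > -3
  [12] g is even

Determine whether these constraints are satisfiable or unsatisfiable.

One satisfying assignment is m = 7, n = 4, k = 6, j = 3, h = 7, g = 4.
For the less obvious constraints — constraint 6: j - g = -1; constraint 7: g + h = 11 — and the others hold by inspection.

Satisfiable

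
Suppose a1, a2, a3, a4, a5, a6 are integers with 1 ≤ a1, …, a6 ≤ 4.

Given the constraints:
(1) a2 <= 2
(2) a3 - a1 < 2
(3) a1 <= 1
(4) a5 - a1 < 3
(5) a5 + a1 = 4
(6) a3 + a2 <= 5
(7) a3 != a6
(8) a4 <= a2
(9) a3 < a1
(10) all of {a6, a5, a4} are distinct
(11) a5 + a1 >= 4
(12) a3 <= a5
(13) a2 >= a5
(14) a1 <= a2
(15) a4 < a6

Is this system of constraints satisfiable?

Unsatisfiable

From constraints 1 and 13: a5 ≤ a2 ≤ 2. From constraint 3: a1 ≤ 1. Hence a5 + a1 ≤ 3. But constraint 11 requires a5 + a1 ≥ 4, and 4 > 3. Contradiction.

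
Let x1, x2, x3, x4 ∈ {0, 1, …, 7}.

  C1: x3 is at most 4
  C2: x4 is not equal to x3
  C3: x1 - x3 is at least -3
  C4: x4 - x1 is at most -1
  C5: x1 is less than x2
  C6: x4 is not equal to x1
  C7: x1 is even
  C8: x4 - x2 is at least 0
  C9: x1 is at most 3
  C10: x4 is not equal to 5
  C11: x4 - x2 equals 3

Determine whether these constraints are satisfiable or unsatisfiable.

Unsatisfiable

Constraints 4, 5, and 8 give x2 ≤ x4, x4 < x1, x1 < x2. Chaining: x2 ≤ x4 < x1 < x2, which forces x2 < x2 — impossible.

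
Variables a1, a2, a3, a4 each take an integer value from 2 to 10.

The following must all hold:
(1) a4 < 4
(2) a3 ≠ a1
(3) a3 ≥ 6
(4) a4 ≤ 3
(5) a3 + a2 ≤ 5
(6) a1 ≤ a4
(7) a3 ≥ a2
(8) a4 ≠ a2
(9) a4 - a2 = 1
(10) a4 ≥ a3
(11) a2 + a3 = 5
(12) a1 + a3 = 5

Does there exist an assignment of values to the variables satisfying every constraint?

From constraint 3: a3 ≥ 6. From constraints 4 and 10: a3 ≤ a4 and a4 ≤ 3, so a3 ≤ 3. But 3 < 6, so no value of a3 works.

Unsatisfiable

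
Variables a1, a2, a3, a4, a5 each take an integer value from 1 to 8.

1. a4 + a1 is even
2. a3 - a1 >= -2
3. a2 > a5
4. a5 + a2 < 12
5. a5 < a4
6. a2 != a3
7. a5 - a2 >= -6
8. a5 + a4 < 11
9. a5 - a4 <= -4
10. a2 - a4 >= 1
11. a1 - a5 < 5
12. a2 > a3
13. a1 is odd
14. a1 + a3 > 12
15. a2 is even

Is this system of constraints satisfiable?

One satisfying assignment is a1 = 7, a2 = 8, a3 = 7, a4 = 7, a5 = 3.
For the less obvious constraints — constraint 2: a3 - a1 = 0; constraint 4: a5 + a2 = 11 — and the others hold by inspection.

Satisfiable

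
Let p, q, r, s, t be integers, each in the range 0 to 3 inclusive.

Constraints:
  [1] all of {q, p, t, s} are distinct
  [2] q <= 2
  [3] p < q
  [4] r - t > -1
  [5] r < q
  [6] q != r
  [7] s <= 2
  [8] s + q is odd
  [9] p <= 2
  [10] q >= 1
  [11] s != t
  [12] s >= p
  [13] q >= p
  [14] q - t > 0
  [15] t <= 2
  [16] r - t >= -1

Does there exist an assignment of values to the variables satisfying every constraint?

Unsatisfiable

Constraints 2, 7, 9, and 15 confine each of q, p, t, s to the 3 values {0, …, 2} (the domain already gives each ≥ 0).
Constraint 1 requires all 4 of them to be distinct, but only 3 values are available — impossible by the pigeonhole principle.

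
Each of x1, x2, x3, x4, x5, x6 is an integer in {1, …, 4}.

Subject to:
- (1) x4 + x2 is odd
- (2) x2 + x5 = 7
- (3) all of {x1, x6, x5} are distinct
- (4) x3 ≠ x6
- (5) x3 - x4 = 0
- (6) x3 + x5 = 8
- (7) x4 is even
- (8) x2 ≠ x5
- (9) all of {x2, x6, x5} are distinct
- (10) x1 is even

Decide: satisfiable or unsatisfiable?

Setting (x1, x2, x3, x4, x5, x6) = (2, 3, 4, 4, 4, 1) satisfies everything: constraint 2: x2 + x5 = 7; constraint 5: x3 - x4 = 0, and the others follow.

Satisfiable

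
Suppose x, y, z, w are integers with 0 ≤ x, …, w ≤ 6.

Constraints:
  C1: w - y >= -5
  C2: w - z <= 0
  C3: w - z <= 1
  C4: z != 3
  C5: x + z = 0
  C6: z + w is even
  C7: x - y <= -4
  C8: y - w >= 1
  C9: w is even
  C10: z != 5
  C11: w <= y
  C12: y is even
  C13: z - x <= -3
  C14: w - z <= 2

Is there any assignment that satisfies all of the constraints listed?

Constraints 1, 2, 7, and 13 give z − w ≥ 0, w − y ≥ -5, y − x ≥ 4, x − z ≥ 3.
Adding all 4 inequalities: the left sides telescope to 0, and the right sides sum to 0 + (-5) + 4 + 3 = 2. So 0 ≥ 2, which is false.

Unsatisfiable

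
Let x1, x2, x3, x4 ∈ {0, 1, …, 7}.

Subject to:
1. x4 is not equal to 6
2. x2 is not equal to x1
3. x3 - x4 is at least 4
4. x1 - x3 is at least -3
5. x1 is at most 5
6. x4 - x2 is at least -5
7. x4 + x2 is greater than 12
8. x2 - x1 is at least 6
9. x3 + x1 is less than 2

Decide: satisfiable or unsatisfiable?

Unsatisfiable

Constraints 3, 4, 6, and 8 give x3 − x4 ≥ 4, x4 − x2 ≥ -5, x2 − x1 ≥ 6, x1 − x3 ≥ -3.
Adding all 4 inequalities: the left sides telescope to 0, and the right sides sum to 4 + (-5) + 6 + (-3) = 2. So 0 ≥ 2, which is false.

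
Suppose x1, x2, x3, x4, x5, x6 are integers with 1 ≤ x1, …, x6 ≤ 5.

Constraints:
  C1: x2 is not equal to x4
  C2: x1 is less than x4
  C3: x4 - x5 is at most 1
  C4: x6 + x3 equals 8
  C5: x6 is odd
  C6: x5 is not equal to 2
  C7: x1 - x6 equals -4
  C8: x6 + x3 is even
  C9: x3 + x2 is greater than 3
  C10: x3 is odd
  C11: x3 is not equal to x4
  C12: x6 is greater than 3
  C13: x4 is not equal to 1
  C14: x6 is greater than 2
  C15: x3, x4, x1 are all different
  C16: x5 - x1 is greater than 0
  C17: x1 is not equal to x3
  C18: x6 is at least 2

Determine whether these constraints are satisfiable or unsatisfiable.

Satisfiable

Setting (x1, x2, x3, x4, x5, x6) = (1, 3, 3, 2, 3, 5) satisfies everything: constraint 3: x4 - x5 = -1; constraint 4: x6 + x3 = 8; constraint 7: x1 - x6 = -4, and the others follow.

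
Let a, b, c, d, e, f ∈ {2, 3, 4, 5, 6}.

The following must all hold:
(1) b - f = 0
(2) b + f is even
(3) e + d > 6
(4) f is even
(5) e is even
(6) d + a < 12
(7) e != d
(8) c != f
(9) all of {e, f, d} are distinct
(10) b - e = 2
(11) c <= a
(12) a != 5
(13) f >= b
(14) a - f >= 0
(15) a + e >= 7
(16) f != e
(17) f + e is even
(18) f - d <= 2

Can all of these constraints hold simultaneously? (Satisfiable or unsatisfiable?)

Satisfiable

The assignment a = 6, b = 4, c = 3, d = 5, e = 2, f = 4 works:
  constraint 1 holds since b - f = 0.
  constraint 3 holds since e + d = 7.
The rest check out directly.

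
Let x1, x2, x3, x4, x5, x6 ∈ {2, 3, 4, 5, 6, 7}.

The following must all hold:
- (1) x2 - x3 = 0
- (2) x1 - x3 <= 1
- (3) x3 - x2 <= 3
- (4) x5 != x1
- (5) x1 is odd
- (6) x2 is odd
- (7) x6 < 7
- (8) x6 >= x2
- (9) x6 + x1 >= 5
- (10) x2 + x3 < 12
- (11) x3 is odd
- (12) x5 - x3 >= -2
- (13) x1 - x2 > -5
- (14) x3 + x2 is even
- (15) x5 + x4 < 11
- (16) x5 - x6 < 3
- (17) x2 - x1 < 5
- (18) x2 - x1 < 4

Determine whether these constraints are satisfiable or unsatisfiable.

Satisfiable

One satisfying assignment is x1 = 3, x2 = 5, x3 = 5, x4 = 5, x5 = 5, x6 = 5.
For the less obvious constraints — constraint 1: x2 - x3 = 0; constraint 2: x1 - x3 = -2 — and the others hold by inspection.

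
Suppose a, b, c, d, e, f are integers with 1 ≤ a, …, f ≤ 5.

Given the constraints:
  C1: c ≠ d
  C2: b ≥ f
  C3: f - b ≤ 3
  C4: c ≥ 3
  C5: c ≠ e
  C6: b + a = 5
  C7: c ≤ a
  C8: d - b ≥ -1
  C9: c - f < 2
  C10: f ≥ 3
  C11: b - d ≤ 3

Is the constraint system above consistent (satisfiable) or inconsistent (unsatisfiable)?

From constraints 2 and 10: b ≥ f ≥ 3. From constraints 4 and 7: a ≥ c ≥ 3. Hence b + a ≥ 6. But constraint 6 requires b + a = 5, and 5 < 6. Contradiction.

Unsatisfiable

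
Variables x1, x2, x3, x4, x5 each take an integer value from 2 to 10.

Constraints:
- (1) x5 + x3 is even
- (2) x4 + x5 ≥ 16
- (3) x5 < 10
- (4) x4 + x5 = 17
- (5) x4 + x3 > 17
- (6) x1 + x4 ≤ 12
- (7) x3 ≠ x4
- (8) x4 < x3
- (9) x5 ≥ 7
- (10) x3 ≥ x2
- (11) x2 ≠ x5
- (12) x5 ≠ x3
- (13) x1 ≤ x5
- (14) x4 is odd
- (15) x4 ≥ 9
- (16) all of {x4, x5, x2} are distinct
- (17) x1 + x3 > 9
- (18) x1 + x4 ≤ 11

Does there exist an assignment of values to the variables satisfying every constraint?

Satisfiable

Take x1 = 2, x2 = 6, x3 = 10, x4 = 9, x5 = 8. Then constraint 2: x4 + x5 = 17; constraint 4: x4 + x5 = 17, and every other listed constraint is also met.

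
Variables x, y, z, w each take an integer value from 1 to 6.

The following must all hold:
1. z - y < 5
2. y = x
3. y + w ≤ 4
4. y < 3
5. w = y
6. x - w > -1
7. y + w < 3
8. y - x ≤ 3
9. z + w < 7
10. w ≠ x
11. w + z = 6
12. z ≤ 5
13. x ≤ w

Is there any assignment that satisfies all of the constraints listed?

Unsatisfiable

From constraints 2 and 5, w = y = x, so w = x. But constraint 10 says w ≠ x. Contradiction.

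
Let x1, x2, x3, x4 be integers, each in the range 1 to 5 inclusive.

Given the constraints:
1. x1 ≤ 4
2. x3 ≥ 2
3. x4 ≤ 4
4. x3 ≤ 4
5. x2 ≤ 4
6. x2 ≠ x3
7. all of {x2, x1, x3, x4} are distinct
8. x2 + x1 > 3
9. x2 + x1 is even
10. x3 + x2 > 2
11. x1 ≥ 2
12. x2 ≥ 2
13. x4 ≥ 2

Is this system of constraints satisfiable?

Unsatisfiable

Constraints 1, 2, 3, 4, 5, 11, 12, and 13 confine each of x2, x1, x3, x4 to the 3 values {2, …, 4}.
Constraint 7 requires all 4 of them to be distinct, but only 3 values are available — impossible by the pigeonhole principle.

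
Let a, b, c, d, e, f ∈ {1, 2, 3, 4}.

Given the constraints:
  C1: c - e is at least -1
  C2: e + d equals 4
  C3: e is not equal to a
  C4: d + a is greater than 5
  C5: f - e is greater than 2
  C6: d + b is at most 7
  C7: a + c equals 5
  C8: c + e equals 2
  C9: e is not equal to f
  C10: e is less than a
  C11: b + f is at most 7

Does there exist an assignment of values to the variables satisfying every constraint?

Satisfiable

Setting (a, b, c, d, e, f) = (4, 3, 1, 3, 1, 4) satisfies everything: constraint 1: c - e = 0; constraint 2: e + d = 4; constraint 4: d + a = 7, and the others follow.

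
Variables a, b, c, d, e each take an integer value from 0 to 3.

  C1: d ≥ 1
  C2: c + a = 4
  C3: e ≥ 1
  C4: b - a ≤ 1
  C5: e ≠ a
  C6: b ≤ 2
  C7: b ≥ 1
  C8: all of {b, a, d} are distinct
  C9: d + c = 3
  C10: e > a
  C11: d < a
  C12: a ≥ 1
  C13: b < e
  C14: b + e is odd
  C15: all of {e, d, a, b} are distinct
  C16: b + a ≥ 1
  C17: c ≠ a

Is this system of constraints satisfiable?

Constraints 1, 3, 7, and 12 confine each of e, d, a, b to the 3 values {1, …, 3} (the domain already gives each ≤ 3).
Constraint 15 requires all 4 of them to be distinct, but only 3 values are available — impossible by the pigeonhole principle.

Unsatisfiable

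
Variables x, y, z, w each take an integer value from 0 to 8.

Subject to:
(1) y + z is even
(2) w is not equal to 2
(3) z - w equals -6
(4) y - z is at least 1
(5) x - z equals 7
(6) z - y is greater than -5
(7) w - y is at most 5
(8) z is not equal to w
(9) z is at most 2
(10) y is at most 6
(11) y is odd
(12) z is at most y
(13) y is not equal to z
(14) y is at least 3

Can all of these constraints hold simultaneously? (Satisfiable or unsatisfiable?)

Try x = 8, y = 5, z = 1, w = 7.
Check constraint 3: z - w = -6; constraint 4: y - z = 4. The remaining constraints are straightforward to verify.

Satisfiable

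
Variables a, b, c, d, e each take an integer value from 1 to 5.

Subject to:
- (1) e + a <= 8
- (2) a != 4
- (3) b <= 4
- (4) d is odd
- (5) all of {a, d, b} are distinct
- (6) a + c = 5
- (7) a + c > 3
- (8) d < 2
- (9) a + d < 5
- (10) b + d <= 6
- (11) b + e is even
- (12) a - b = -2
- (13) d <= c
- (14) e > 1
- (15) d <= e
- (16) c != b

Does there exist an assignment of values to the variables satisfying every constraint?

Try a = 2, b = 4, c = 3, d = 1, e = 4.
Check constraint 1: e + a = 6; constraint 6: a + c = 5; constraint 7: a + c = 5. The remaining constraints are straightforward to verify.

Satisfiable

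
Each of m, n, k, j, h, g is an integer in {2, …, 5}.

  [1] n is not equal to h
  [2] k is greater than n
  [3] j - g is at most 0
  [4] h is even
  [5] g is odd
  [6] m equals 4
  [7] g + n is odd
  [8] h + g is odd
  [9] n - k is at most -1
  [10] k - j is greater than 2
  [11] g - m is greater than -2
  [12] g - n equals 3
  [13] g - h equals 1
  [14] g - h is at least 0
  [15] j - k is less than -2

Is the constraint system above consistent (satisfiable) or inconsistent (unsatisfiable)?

One satisfying assignment is m = 4, n = 2, k = 5, j = 2, h = 4, g = 5.
For the less obvious constraints — constraint 3: j - g = -3; constraint 9: n - k = -3 — and the others hold by inspection.

Satisfiable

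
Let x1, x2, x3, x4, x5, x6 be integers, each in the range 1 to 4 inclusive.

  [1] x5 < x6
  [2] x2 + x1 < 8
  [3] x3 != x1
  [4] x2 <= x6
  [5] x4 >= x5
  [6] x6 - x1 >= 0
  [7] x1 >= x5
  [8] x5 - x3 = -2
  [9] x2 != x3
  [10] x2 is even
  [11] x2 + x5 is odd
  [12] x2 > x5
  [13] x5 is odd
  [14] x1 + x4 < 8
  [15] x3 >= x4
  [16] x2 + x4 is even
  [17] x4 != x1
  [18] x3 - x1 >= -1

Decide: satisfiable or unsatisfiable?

Try x1 = 4, x2 = 2, x3 = 3, x4 = 2, x5 = 1, x6 = 4.
Check constraint 2: x2 + x1 = 6; constraint 6: x6 - x1 = 0; constraint 8: x5 - x3 = -2. The remaining constraints are straightforward to verify.

Satisfiable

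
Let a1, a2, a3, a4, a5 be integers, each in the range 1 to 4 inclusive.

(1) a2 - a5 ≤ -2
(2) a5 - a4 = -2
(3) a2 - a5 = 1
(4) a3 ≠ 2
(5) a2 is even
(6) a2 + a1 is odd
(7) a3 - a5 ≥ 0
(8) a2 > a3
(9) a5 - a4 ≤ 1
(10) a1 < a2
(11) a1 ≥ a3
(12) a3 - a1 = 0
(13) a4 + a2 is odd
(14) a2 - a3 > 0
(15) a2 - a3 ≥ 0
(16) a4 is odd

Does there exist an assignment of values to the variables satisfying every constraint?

Constraints 1, 7, and 15 give a2 − a3 ≥ 0, a3 − a5 ≥ 0, a5 − a2 ≥ 2.
Adding all 3 inequalities: the left sides telescope to 0, and the right sides sum to 0 + 0 + 2 = 2. So 0 ≥ 2, which is false.

Unsatisfiable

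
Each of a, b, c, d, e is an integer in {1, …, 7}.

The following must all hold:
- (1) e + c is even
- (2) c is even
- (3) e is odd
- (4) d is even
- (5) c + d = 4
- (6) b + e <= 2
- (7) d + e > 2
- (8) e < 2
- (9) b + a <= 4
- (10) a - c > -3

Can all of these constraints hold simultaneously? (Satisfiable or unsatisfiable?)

Unsatisfiable

Constraint 3 makes e odd and constraint 2 makes c even, so e + c must be odd. Constraint 1 says e + c is even — contradiction.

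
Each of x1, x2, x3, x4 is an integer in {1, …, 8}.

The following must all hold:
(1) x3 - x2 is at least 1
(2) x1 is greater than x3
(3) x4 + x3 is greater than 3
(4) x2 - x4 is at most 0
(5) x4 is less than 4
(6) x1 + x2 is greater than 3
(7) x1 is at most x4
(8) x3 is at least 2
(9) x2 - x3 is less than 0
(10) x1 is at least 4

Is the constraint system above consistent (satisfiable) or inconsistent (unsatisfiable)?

From constraints 7 and 10: x4 ≥ x1 and x1 ≥ 4, so x4 ≥ 4. From constraint 5: x4 ≤ 3. But 3 < 4, so no value of x4 works.

Unsatisfiable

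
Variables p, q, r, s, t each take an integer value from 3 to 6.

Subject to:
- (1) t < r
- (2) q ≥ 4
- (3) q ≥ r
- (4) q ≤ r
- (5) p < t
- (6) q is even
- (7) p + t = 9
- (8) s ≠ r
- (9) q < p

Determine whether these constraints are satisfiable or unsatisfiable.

Unsatisfiable

Constraints 1, 3, 5, and 9 give q < p, p < t, t < r, r ≤ q. Chaining: q < p < t < r ≤ q, which forces q < q — impossible.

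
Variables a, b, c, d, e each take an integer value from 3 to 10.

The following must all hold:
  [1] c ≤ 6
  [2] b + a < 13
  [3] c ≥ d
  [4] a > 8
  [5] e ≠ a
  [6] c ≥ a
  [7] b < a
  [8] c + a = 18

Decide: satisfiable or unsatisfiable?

Unsatisfiable

From constraint 4: a ≥ 9. From constraints 1 and 6: a ≤ c and c ≤ 6, so a ≤ 6. But 6 < 9, so no value of a works.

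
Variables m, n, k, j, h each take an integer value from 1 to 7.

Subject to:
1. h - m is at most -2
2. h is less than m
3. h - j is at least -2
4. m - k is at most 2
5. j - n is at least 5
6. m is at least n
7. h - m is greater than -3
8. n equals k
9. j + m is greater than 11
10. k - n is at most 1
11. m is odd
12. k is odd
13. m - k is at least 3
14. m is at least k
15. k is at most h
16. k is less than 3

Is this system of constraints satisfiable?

Constraints 1, 3, 4, 5, and 10 give h − j ≥ -2, j − n ≥ 5, n − k ≥ -1, k − m ≥ -2, m − h ≥ 2.
Adding all 5 inequalities: the left sides telescope to 0, and the right sides sum to (-2) + 5 + (-1) + (-2) + 2 = 2. So 0 ≥ 2, which is false.

Unsatisfiable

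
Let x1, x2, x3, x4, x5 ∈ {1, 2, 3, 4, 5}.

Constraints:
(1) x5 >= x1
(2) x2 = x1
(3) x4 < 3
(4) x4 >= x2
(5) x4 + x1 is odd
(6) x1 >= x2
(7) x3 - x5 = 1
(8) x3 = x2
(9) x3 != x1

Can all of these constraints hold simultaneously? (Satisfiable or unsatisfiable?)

Unsatisfiable

From constraints 2 and 8, x3 = x2 = x1, so x3 = x1. But constraint 9 says x3 ≠ x1. Contradiction.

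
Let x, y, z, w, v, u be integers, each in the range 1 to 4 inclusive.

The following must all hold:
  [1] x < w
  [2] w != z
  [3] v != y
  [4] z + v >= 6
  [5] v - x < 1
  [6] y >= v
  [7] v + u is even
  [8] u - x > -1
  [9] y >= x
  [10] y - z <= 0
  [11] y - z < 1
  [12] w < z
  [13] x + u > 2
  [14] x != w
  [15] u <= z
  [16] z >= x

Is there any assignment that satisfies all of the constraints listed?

Satisfiable

Try x = 2, y = 3, z = 4, w = 3, v = 2, u = 2.
Check constraint 4: z + v = 6; constraint 5: v - x = 0; constraint 8: u - x = 0. The remaining constraints are straightforward to verify.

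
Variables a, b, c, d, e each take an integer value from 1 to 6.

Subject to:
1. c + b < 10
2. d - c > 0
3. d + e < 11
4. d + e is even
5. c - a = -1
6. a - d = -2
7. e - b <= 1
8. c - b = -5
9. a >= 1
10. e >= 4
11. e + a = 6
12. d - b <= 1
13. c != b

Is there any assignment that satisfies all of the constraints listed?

The assignment a = 2, b = 6, c = 1, d = 4, e = 4 works:
  constraint 1 holds since c + b = 7.
  constraint 2 holds since d - c = 3.
The rest check out directly.

Satisfiable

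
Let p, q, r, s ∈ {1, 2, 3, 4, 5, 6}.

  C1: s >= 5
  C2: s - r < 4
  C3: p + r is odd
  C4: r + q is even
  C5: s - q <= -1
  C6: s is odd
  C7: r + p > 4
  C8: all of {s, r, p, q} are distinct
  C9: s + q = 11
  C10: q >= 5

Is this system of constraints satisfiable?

Take p = 3, q = 6, r = 4, s = 5. Then constraint 2: s - r = 1; constraint 5: s - q = -1; constraint 7: r + p = 7, and every other listed constraint is also met.

Satisfiable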